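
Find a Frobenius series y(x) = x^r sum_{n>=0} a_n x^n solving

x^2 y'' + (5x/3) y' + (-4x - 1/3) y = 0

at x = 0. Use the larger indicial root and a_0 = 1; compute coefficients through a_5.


Write in Frobenius form y'' + (p(x)/x) y' + (q(x)/x^2) y = 0:
  p(x) = 5/3,  q(x) = -4x - 1/3.
Indicial equation: r(r-1) + (5/3) r + (-1/3) = 0 -> roots r_1 = 1/3, r_2 = -1.
Take r = r_1 = 1/3. Let y(x) = x^r sum_{n>=0} a_n x^n with a_0 = 1.
Substitute y = x^r sum a_n x^n and match x^{r+n}. The recurrence is
  D(n) a_n - 4 a_{n-1} = 0,  where D(n) = (r+n)(r+n-1) + (5/3)(r+n) + (-1/3).
  a_n = 4 / D(n) * a_{n-1}.
Since the indicial polynomial factors as (r - r_1)(r - r_2), D(n) = (r_1 + n - r_1)(r_1 + n - r_2) = n(n + 4/3).
Evaluating step by step (a_0 = 1):
  n = 1: D(1) = 1(1 + 4/3) = 7/3; numerator = 4(1) = 4; a_1 = (4)/(7/3) = 12/7
  n = 2: D(2) = 2(2 + 4/3) = 20/3; numerator = 4(12/7) = 48/7; a_2 = (48/7)/(20/3) = 36/35
  n = 3: D(3) = 3(3 + 4/3) = 13; numerator = 4(36/35) = 144/35; a_3 = (144/35)/(13) = 144/455
  n = 4: D(4) = 4(4 + 4/3) = 64/3; numerator = 4(144/455) = 576/455; a_4 = (576/455)/(64/3) = 27/455
  n = 5: D(5) = 5(5 + 4/3) = 95/3; numerator = 4(27/455) = 108/455; a_5 = (108/455)/(95/3) = 324/43225

r = 1/3; a_0 = 1; a_1 = 12/7; a_2 = 36/35; a_3 = 144/455; a_4 = 27/455; a_5 = 324/43225


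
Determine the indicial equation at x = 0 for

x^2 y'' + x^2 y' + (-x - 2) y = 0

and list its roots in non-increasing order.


Divide by x^2 to reach normal form y'' + P_1(x) y' + P_2(x) y = 0 with P_1(x) = 1 and P_2(x) = -1/x - 2/x^2.
x = 0 is a singular point because the y-coefficient -1/x - 2/x^2 has a pole at x = 0.
It is a regular singular point because x P_1(x) = p(x) = x and x^2 P_2(x) = q(x) = -x - 2 are polynomials, hence analytic at x = 0.
p(0) = 0,  q(0) = -2.
Indicial equation: r(r-1) + p(0) r + q(0) = 0, i.e. r^2 + (p(0) - 1) r + q(0) = 0, i.e. r^2 - 1 r - 2 = 0.
Discriminant: (-1)^2 - 4(-2) = 9, so r = (1 ± 3)/2.
Solving: r_1 = 2, r_2 = -1.

indicial: r^2 - 1 r - 2 = 0; roots r_1 = 2, r_2 = -1


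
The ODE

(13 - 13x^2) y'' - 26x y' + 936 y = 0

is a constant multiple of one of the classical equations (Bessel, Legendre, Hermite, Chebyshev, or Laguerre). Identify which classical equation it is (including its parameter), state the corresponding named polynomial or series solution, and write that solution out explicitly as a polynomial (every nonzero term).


All three coefficients share the factor 13; dividing through by 13 gives  (1 - x^2) y'' - 2x y' + 72 y = 0.
This matches the Legendre equation (1 - x^2) y'' - 2x y' + n(n+1) y = 0 (note the -2x y' term) with n(n+1) = 72, so n = 8; the polynomial solution is P_8(x).
With y = sum_k a_k x^k, matching x^k gives (k+2)(k+1) a_{k+2} = [k(k+1) - n(n+1)] a_k = (k - 8)(k + 9) a_k. The right side vanishes at k = 8, so the series with the parity of 8 terminates at degree 8.
Standard normalization (P_n(1) = 1): leading coefficient (2n)!/(2^n (n!)^2) = 20922789888000/(256*1625702400) = 6435/128, so a_8 = 6435/128. Work downward with a_k = (k+1)(k+2) a_{k+2} / ((k - 8)(k + 9)):
  a_6 = (7)(8)(6435/128) / ((6 - 8)(6 + 9)) = (45045/16)/(-30) = -3003/32
  a_4 = (5)(6)(-3003/32) / ((4 - 8)(4 + 9)) = (-45045/16)/(-52) = 3465/64
  a_2 = (3)(4)(3465/64) / ((2 - 8)(2 + 9)) = (10395/16)/(-66) = -315/32
  a_0 = (1)(2)(-315/32) / ((0 - 8)(0 + 9)) = (-315/16)/(-72) = 35/128
Hence P_8(x) = 6435 x^8/128 - 3003 x^6/32 + 3465 x^4/64 - 315 x^2/32 + 35/128.

P_8(x); series = 6435 x^8/128 - 3003 x^6/32 + 3465 x^4/64 - 315 x^2/32 + 35/128


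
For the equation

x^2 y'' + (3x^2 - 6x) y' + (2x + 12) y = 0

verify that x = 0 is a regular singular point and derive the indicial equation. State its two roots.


Divide by x^2 to reach normal form y'' + P_1(x) y' + P_2(x) y = 0 with P_1(x) = 3 - 6/x and P_2(x) = 2/x + 12/x^2.
x = 0 is a singular point because the y'-coefficient 3 - 6/x has a pole at x = 0 and the y-coefficient 2/x + 12/x^2 has a pole at x = 0.
It is a regular singular point because x P_1(x) = p(x) = 3x - 6 and x^2 P_2(x) = q(x) = 2x + 12 are polynomials, hence analytic at x = 0.
p(0) = -6,  q(0) = 12.
Indicial equation: r(r-1) + p(0) r + q(0) = 0, i.e. r^2 + (p(0) - 1) r + q(0) = 0, i.e. r^2 - 7 r + 12 = 0.
Discriminant: (-7)^2 - 4(12) = 1, so r = (7 ± 1)/2.
Solving: r_1 = 4, r_2 = 3.

indicial: r^2 - 7 r + 12 = 0; roots r_1 = 4, r_2 = 3


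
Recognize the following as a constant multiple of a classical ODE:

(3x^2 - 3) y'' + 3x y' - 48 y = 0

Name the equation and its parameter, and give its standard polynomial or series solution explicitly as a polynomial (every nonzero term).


All three coefficients share the factor -3; dividing through by -3 gives  (1 - x^2) y'' - x y' + 16 y = 0.
This matches the Chebyshev equation (1 - x^2) y'' - x y' + n^2 y = 0 (note the -x y' term, not -2x y') with n^2 = 16, so n = 4; the polynomial solution is T_4(x).
With y = sum_k a_k x^k, matching x^k gives (k+2)(k+1) a_{k+2} = (k^2 - n^2) a_k = (k - 4)(k + 4) a_k. The right side vanishes at k = 4, so the series with the parity of 4 terminates at degree 4.
Standard normalization: leading coefficient of T_n is 2^(n-1), so a_4 = 2^3 = 8. Work downward with a_k = (k+1)(k+2) a_{k+2} / ((k - 4)(k + 4)):
  a_2 = (3)(4)(8) / ((2 - 4)(2 + 4)) = 96/(-12) = -8
  a_0 = (1)(2)(-8) / ((0 - 4)(0 + 4)) = -16/(-16) = 1
Hence T_4(x) = 8 x^4 - 8 x^2 + 1.

T_4(x); series = 8 x^4 - 8 x^2 + 1


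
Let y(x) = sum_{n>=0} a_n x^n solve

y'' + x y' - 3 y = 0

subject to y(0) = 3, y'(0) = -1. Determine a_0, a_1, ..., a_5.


Ansatz: y(x) = sum_{n>=0} a_n x^n, so y'(x) = sum_{n>=1} n a_n x^(n-1) and y''(x) = sum_{n>=2} n(n-1) a_n x^(n-2).
Substitute into P(x) y'' + Q(x) y' + R(x) y = 0 with P(x) = 1, Q(x) = x, R(x) = -3, and match powers of x.
Initial conditions: a_0 = 3, a_1 = -1.
Setting the coefficient of each power of x to zero and solving order by order (substituting the coefficients already found):
  x^0: 2 a_2 - 3 a_0 = 0  ->  2 a_2 = 3 a_0 = 9  ->  a_2 = 9/2
  x^1: 6 a_3 - 2 a_1 = 0  ->  6 a_3 = 2 a_1 = -2  ->  a_3 = -1/3
  x^2: 12 a_4 - a_2 = 0  ->  12 a_4 = a_2 = 9/2  ->  a_4 = 3/8
  x^3: 20 a_5 = 0  ->  a_5 = 0
Truncated series: y(x) = 3 - x + (9/2) x^2 - (1/3) x^3 + (3/8) x^4 + O(x^6).

a_0 = 3; a_1 = -1; a_2 = 9/2; a_3 = -1/3; a_4 = 3/8; a_5 = 0


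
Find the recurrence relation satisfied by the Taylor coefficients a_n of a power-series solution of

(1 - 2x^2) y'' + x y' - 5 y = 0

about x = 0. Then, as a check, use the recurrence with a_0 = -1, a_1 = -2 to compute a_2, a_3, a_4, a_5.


Substitute y = sum_n a_n x^n.
(1 - 2 x^2) y'' contributes (n+2)(n+1) a_{n+2} - 2 n(n-1) a_n at x^n.
x y'(x) contributes n a_n at x^n.
-5 y(x) contributes -5 a_n at x^n.
Matching x^n: (n+2)(n+1) a_{n+2} + (-2 n(n-1) + n - 5) a_n = 0.
Thus a_{n+2} = (2 n(n-1) - n + 5) / ((n+1)(n+2)) * a_n.

Check with a_0 = -1, a_1 = -2 (apply the recurrence for n = 0, 1, 2, 3): a_0 = -1, a_1 = -2, a_2 = -5/2, a_3 = -4/3, a_4 = -35/24, a_5 = -14/15.

a_(n+2) = (2 n(n-1) - n + 5) / ((n+1)(n+2)) * a_n; check: a_0 = -1, a_1 = -2, a_2 = -5/2, a_3 = -4/3, a_4 = -35/24, a_5 = -14/15


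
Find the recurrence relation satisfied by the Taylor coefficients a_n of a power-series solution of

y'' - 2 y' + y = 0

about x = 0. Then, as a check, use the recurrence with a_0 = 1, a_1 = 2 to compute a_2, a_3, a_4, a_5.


Substitute y = sum_n a_n x^n.
y''(x) has coefficient (n+2)(n+1) a_{n+2} at x^n;
-2 y'(x) has coefficient -2 (n+1) a_{n+1} at x^n;
y(x) has coefficient 1 a_n at x^n.
Matching x^n: (n+2)(n+1) a_{n+2} - 2 (n+1) a_{n+1} + 1 a_n = 0.
Thus a_{n+2} = [2 (n+1) a_{n+1} - 1 a_n] / ((n+1)(n+2)).

Check with a_0 = 1, a_1 = 2 (apply the recurrence for n = 0, 1, 2, 3): a_0 = 1, a_1 = 2, a_2 = 3/2, a_3 = 2/3, a_4 = 5/24, a_5 = 1/20.

a_(n+2) = [2 (n+1) a_(n+1) - 1 a_n] / ((n+1)(n+2)); check: a_0 = 1, a_1 = 2, a_2 = 3/2, a_3 = 2/3, a_4 = 5/24, a_5 = 1/20


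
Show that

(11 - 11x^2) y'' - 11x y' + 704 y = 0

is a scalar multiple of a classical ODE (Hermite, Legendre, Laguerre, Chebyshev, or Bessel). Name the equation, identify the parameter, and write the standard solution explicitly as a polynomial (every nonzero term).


All three coefficients share the factor 11; dividing through by 11 gives  (1 - x^2) y'' - x y' + 64 y = 0.
This matches the Chebyshev equation (1 - x^2) y'' - x y' + n^2 y = 0 (note the -x y' term, not -2x y') with n^2 = 64, so n = 8; the polynomial solution is T_8(x).
With y = sum_k a_k x^k, matching x^k gives (k+2)(k+1) a_{k+2} = (k^2 - n^2) a_k = (k - 8)(k + 8) a_k. The right side vanishes at k = 8, so the series with the parity of 8 terminates at degree 8.
Standard normalization: leading coefficient of T_n is 2^(n-1), so a_8 = 2^7 = 128. Work downward with a_k = (k+1)(k+2) a_{k+2} / ((k - 8)(k + 8)):
  a_6 = (7)(8)(128) / ((6 - 8)(6 + 8)) = 7168/(-28) = -256
  a_4 = (5)(6)(-256) / ((4 - 8)(4 + 8)) = -7680/(-48) = 160
  a_2 = (3)(4)(160) / ((2 - 8)(2 + 8)) = 1920/(-60) = -32
  a_0 = (1)(2)(-32) / ((0 - 8)(0 + 8)) = -64/(-64) = 1
Hence T_8(x) = 128 x^8 - 256 x^6 + 160 x^4 - 32 x^2 + 1.

T_8(x); series = 128 x^8 - 256 x^6 + 160 x^4 - 32 x^2 + 1


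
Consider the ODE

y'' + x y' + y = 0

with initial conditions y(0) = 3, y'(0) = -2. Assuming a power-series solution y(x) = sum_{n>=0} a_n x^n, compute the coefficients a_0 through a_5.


Ansatz: y(x) = sum_{n>=0} a_n x^n, so y'(x) = sum_{n>=1} n a_n x^(n-1) and y''(x) = sum_{n>=2} n(n-1) a_n x^(n-2).
Substitute into P(x) y'' + Q(x) y' + R(x) y = 0 with P(x) = 1, Q(x) = x, R(x) = 1, and match powers of x.
Initial conditions: a_0 = 3, a_1 = -2.
Setting the coefficient of each power of x to zero and solving order by order (substituting the coefficients already found):
  x^0: 2 a_2 + a_0 = 0  ->  2 a_2 = -a_0 = -3  ->  a_2 = -3/2
  x^1: 6 a_3 + 2 a_1 = 0  ->  6 a_3 = -2 a_1 = 4  ->  a_3 = 2/3
  x^2: 12 a_4 + 3 a_2 = 0  ->  12 a_4 = -3 a_2 = 9/2  ->  a_4 = 3/8
  x^3: 20 a_5 + 4 a_3 = 0  ->  20 a_5 = -4 a_3 = -8/3  ->  a_5 = -2/15
Truncated series: y(x) = 3 - 2 x - (3/2) x^2 + (2/3) x^3 + (3/8) x^4 - (2/15) x^5 + O(x^6).

a_0 = 3; a_1 = -2; a_2 = -3/2; a_3 = 2/3; a_4 = 3/8; a_5 = -2/15


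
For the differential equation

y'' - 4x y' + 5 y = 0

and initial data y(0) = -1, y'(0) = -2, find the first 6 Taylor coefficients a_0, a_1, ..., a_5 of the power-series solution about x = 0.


Ansatz: y(x) = sum_{n>=0} a_n x^n, so y'(x) = sum_{n>=1} n a_n x^(n-1) and y''(x) = sum_{n>=2} n(n-1) a_n x^(n-2).
Substitute into P(x) y'' + Q(x) y' + R(x) y = 0 with P(x) = 1, Q(x) = -4x, R(x) = 5, and match powers of x.
Initial conditions: a_0 = -1, a_1 = -2.
Setting the coefficient of each power of x to zero and solving order by order (substituting the coefficients already found):
  x^0: 2 a_2 + 5 a_0 = 0  ->  2 a_2 = -5 a_0 = 5  ->  a_2 = 5/2
  x^1: 6 a_3 + a_1 = 0  ->  6 a_3 = -a_1 = 2  ->  a_3 = 1/3
  x^2: 12 a_4 - 3 a_2 = 0  ->  12 a_4 = 3 a_2 = 15/2  ->  a_4 = 5/8
  x^3: 20 a_5 - 7 a_3 = 0  ->  20 a_5 = 7 a_3 = 7/3  ->  a_5 = 7/60
Truncated series: y(x) = -1 - 2 x + (5/2) x^2 + (1/3) x^3 + (5/8) x^4 + (7/60) x^5 + O(x^6).

a_0 = -1; a_1 = -2; a_2 = 5/2; a_3 = 1/3; a_4 = 5/8; a_5 = 7/60


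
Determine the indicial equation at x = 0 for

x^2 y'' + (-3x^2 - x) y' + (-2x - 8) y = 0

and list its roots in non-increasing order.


Divide by x^2 to reach normal form y'' + P_1(x) y' + P_2(x) y = 0 with P_1(x) = -3 - 1/x and P_2(x) = -2/x - 8/x^2.
x = 0 is a singular point because the y'-coefficient -3 - 1/x has a pole at x = 0 and the y-coefficient -2/x - 8/x^2 has a pole at x = 0.
It is a regular singular point because x P_1(x) = p(x) = -3x - 1 and x^2 P_2(x) = q(x) = -2x - 8 are polynomials, hence analytic at x = 0.
p(0) = -1,  q(0) = -8.
Indicial equation: r(r-1) + p(0) r + q(0) = 0, i.e. r^2 + (p(0) - 1) r + q(0) = 0, i.e. r^2 - 2 r - 8 = 0.
Discriminant: (-2)^2 - 4(-8) = 36, so r = (2 ± 6)/2.
Solving: r_1 = 4, r_2 = -2.

indicial: r^2 - 2 r - 8 = 0; roots r_1 = 4, r_2 = -2


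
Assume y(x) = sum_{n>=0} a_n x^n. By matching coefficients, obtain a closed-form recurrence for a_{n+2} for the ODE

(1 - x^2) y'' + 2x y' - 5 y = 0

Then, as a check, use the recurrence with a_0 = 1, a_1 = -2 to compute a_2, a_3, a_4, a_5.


Substitute y = sum_n a_n x^n.
(1 - 1 x^2) y'' contributes (n+2)(n+1) a_{n+2} - n(n-1) a_n at x^n.
2 x y'(x) contributes 2 n a_n at x^n.
-5 y(x) contributes -5 a_n at x^n.
Matching x^n: (n+2)(n+1) a_{n+2} + (-n(n-1) + 2 n - 5) a_n = 0.
Thus a_{n+2} = (n(n-1) - 2 n + 5) / ((n+1)(n+2)) * a_n.

Check with a_0 = 1, a_1 = -2 (apply the recurrence for n = 0, 1, 2, 3): a_0 = 1, a_1 = -2, a_2 = 5/2, a_3 = -1, a_4 = 5/8, a_5 = -1/4.

a_(n+2) = (n(n-1) - 2 n + 5) / ((n+1)(n+2)) * a_n; check: a_0 = 1, a_1 = -2, a_2 = 5/2, a_3 = -1, a_4 = 5/8, a_5 = -1/4


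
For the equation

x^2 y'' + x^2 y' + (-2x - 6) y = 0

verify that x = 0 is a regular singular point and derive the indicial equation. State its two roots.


Divide by x^2 to reach normal form y'' + P_1(x) y' + P_2(x) y = 0 with P_1(x) = 1 and P_2(x) = -2/x - 6/x^2.
x = 0 is a singular point because the y-coefficient -2/x - 6/x^2 has a pole at x = 0.
It is a regular singular point because x P_1(x) = p(x) = x and x^2 P_2(x) = q(x) = -2x - 6 are polynomials, hence analytic at x = 0.
p(0) = 0,  q(0) = -6.
Indicial equation: r(r-1) + p(0) r + q(0) = 0, i.e. r^2 + (p(0) - 1) r + q(0) = 0, i.e. r^2 - 1 r - 6 = 0.
Discriminant: (-1)^2 - 4(-6) = 25, so r = (1 ± 5)/2.
Solving: r_1 = 3, r_2 = -2.

indicial: r^2 - 1 r - 6 = 0; roots r_1 = 3, r_2 = -2


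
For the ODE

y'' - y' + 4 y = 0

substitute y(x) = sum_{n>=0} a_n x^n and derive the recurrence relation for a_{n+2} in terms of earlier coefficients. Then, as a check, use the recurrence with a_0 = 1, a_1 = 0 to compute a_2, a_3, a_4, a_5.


Substitute y = sum_n a_n x^n.
y''(x) has coefficient (n+2)(n+1) a_{n+2} at x^n;
-y'(x) has coefficient -(n+1) a_{n+1} at x^n;
4 y(x) has coefficient 4 a_n at x^n.
Matching x^n: (n+2)(n+1) a_{n+2} - (n+1) a_{n+1} + 4 a_n = 0.
Thus a_{n+2} = [(n+1) a_{n+1} - 4 a_n] / ((n+1)(n+2)).

Check with a_0 = 1, a_1 = 0 (apply the recurrence for n = 0, 1, 2, 3): a_0 = 1, a_1 = 0, a_2 = -2, a_3 = -2/3, a_4 = 1/2, a_5 = 7/30.

a_(n+2) = [(n+1) a_(n+1) - 4 a_n] / ((n+1)(n+2)); check: a_0 = 1, a_1 = 0, a_2 = -2, a_3 = -2/3, a_4 = 1/2, a_5 = 7/30


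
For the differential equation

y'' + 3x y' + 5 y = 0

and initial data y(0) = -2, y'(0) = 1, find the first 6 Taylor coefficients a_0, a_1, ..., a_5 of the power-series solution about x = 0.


Ansatz: y(x) = sum_{n>=0} a_n x^n, so y'(x) = sum_{n>=1} n a_n x^(n-1) and y''(x) = sum_{n>=2} n(n-1) a_n x^(n-2).
Substitute into P(x) y'' + Q(x) y' + R(x) y = 0 with P(x) = 1, Q(x) = 3x, R(x) = 5, and match powers of x.
Initial conditions: a_0 = -2, a_1 = 1.
Setting the coefficient of each power of x to zero and solving order by order (substituting the coefficients already found):
  x^0: 2 a_2 + 5 a_0 = 0  ->  2 a_2 = -5 a_0 = 10  ->  a_2 = 5
  x^1: 6 a_3 + 8 a_1 = 0  ->  6 a_3 = -8 a_1 = -8  ->  a_3 = -4/3
  x^2: 12 a_4 + 11 a_2 = 0  ->  12 a_4 = -11 a_2 = -55  ->  a_4 = -55/12
  x^3: 20 a_5 + 14 a_3 = 0  ->  20 a_5 = -14 a_3 = 56/3  ->  a_5 = 14/15
Truncated series: y(x) = -2 + x + 5 x^2 - (4/3) x^3 - (55/12) x^4 + (14/15) x^5 + O(x^6).

a_0 = -2; a_1 = 1; a_2 = 5; a_3 = -4/3; a_4 = -55/12; a_5 = 14/15


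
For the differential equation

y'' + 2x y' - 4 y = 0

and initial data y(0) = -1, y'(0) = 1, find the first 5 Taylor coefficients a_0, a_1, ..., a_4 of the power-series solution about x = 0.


Ansatz: y(x) = sum_{n>=0} a_n x^n, so y'(x) = sum_{n>=1} n a_n x^(n-1) and y''(x) = sum_{n>=2} n(n-1) a_n x^(n-2).
Substitute into P(x) y'' + Q(x) y' + R(x) y = 0 with P(x) = 1, Q(x) = 2x, R(x) = -4, and match powers of x.
Initial conditions: a_0 = -1, a_1 = 1.
Setting the coefficient of each power of x to zero and solving order by order (substituting the coefficients already found):
  x^0: 2 a_2 - 4 a_0 = 0  ->  2 a_2 = 4 a_0 = -4  ->  a_2 = -2
  x^1: 6 a_3 - 2 a_1 = 0  ->  6 a_3 = 2 a_1 = 2  ->  a_3 = 1/3
  x^2: 12 a_4 = 0  ->  a_4 = 0
Truncated series: y(x) = -1 + x - 2 x^2 + (1/3) x^3 + O(x^5).

a_0 = -1; a_1 = 1; a_2 = -2; a_3 = 1/3; a_4 = 0


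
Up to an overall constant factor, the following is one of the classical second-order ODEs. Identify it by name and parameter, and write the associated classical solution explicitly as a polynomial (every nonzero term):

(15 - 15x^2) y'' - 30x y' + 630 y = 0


All three coefficients share the factor 15; dividing through by 15 gives  (1 - x^2) y'' - 2x y' + 42 y = 0.
This matches the Legendre equation (1 - x^2) y'' - 2x y' + n(n+1) y = 0 (note the -2x y' term) with n(n+1) = 42, so n = 6; the polynomial solution is P_6(x).
With y = sum_k a_k x^k, matching x^k gives (k+2)(k+1) a_{k+2} = [k(k+1) - n(n+1)] a_k = (k - 6)(k + 7) a_k. The right side vanishes at k = 6, so the series with the parity of 6 terminates at degree 6.
Standard normalization (P_n(1) = 1): leading coefficient (2n)!/(2^n (n!)^2) = 479001600/(64*518400) = 231/16, so a_6 = 231/16. Work downward with a_k = (k+1)(k+2) a_{k+2} / ((k - 6)(k + 7)):
  a_4 = (5)(6)(231/16) / ((4 - 6)(4 + 7)) = (3465/8)/(-22) = -315/16
  a_2 = (3)(4)(-315/16) / ((2 - 6)(2 + 7)) = (-945/4)/(-36) = 105/16
  a_0 = (1)(2)(105/16) / ((0 - 6)(0 + 7)) = (105/8)/(-42) = -5/16
Hence P_6(x) = 231 x^6/16 - 315 x^4/16 + 105 x^2/16 - 5/16.

P_6(x); series = 231 x^6/16 - 315 x^4/16 + 105 x^2/16 - 5/16


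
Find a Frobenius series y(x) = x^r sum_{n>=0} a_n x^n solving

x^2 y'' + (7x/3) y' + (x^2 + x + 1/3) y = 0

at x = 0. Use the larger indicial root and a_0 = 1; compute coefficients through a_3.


Write in Frobenius form y'' + (p(x)/x) y' + (q(x)/x^2) y = 0:
  p(x) = 7/3,  q(x) = x^2 + x + 1/3.
Indicial equation: r(r-1) + (7/3) r + (1/3) = 0 -> roots r_1 = -1/3, r_2 = -1.
Take r = r_1 = -1/3. Let y(x) = x^r sum_{n>=0} a_n x^n with a_0 = 1.
Substitute y = x^r sum a_n x^n and match x^{r+n}. The recurrence is
  D(n) a_n + 1 a_{n-1} + 1 a_{n-2} = 0,  where D(n) = (r+n)(r+n-1) + (7/3)(r+n) + (1/3).
  a_n = [-1 a_{n-1} - 1 a_{n-2}] / D(n).
Since the indicial polynomial factors as (r - r_1)(r - r_2), D(n) = (r_1 + n - r_1)(r_1 + n - r_2) = n(n + 2/3).
Evaluating step by step (a_0 = 1):
  n = 1: D(1) = 1(1 + 2/3) = 5/3; numerator = -1(1) = -1; a_1 = (-1)/(5/3) = -3/5
  n = 2: D(2) = 2(2 + 2/3) = 16/3; numerator = -1(-3/5) - 1(1) = -2/5; a_2 = (-2/5)/(16/3) = -3/40
  n = 3: D(3) = 3(3 + 2/3) = 11; numerator = -1(-3/40) - 1(-3/5) = 27/40; a_3 = (27/40)/(11) = 27/440

r = -1/3; a_0 = 1; a_1 = -3/5; a_2 = -3/40; a_3 = 27/440


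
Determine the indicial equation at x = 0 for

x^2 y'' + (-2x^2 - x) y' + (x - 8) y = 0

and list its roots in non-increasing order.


Divide by x^2 to reach normal form y'' + P_1(x) y' + P_2(x) y = 0 with P_1(x) = -2 - 1/x and P_2(x) = 1/x - 8/x^2.
x = 0 is a singular point because the y'-coefficient -2 - 1/x has a pole at x = 0 and the y-coefficient 1/x - 8/x^2 has a pole at x = 0.
It is a regular singular point because x P_1(x) = p(x) = -2x - 1 and x^2 P_2(x) = q(x) = x - 8 are polynomials, hence analytic at x = 0.
p(0) = -1,  q(0) = -8.
Indicial equation: r(r-1) + p(0) r + q(0) = 0, i.e. r^2 + (p(0) - 1) r + q(0) = 0, i.e. r^2 - 2 r - 8 = 0.
Discriminant: (-2)^2 - 4(-8) = 36, so r = (2 ± 6)/2.
Solving: r_1 = 4, r_2 = -2.

indicial: r^2 - 2 r - 8 = 0; roots r_1 = 4, r_2 = -2


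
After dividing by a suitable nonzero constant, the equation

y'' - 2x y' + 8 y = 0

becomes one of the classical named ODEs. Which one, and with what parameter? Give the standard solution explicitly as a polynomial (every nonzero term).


The equation is already in a standard form:  y'' - 2x y' + 8 y = 0.
This matches the Hermite equation y'' - 2x y' + 2n y = 0 with 2n = 8, so n = 4; the polynomial solution is H_4(x).
With y = sum_k a_k x^k, matching x^k gives (k+2)(k+1) a_{k+2} = 2(k - n) a_k = 2(k - 4) a_k. The right side vanishes at k = 4, so the series with the parity of 4 terminates at degree 4.
Standard normalization: leading coefficient of H_n is 2^n, so a_4 = 2^4 = 16. Work downward with a_k = (k+1)(k+2) a_{k+2} / (2(k - n)):
  a_2 = (3)(4)(16) / (2(2 - 4)) = 192/(-4) = -48
  a_0 = (1)(2)(-48) / (2(0 - 4)) = -96/(-8) = 12
Hence H_4(x) = 16 x^4 - 48 x^2 + 12.

H_4(x); series = 16 x^4 - 48 x^2 + 12


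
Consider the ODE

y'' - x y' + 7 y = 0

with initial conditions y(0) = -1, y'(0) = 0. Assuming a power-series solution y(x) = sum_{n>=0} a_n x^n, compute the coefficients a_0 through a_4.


Ansatz: y(x) = sum_{n>=0} a_n x^n, so y'(x) = sum_{n>=1} n a_n x^(n-1) and y''(x) = sum_{n>=2} n(n-1) a_n x^(n-2).
Substitute into P(x) y'' + Q(x) y' + R(x) y = 0 with P(x) = 1, Q(x) = -x, R(x) = 7, and match powers of x.
Initial conditions: a_0 = -1, a_1 = 0.
Setting the coefficient of each power of x to zero and solving order by order (substituting the coefficients already found):
  x^0: 2 a_2 + 7 a_0 = 0  ->  2 a_2 = -7 a_0 = 7  ->  a_2 = 7/2
  x^1: 6 a_3 + 6 a_1 = 0  ->  6 a_3 = -6 a_1 = 0  ->  a_3 = 0
  x^2: 12 a_4 + 5 a_2 = 0  ->  12 a_4 = -5 a_2 = -35/2  ->  a_4 = -35/24
Truncated series: y(x) = -1 + (7/2) x^2 - (35/24) x^4 + O(x^5).

a_0 = -1; a_1 = 0; a_2 = 7/2; a_3 = 0; a_4 = -35/24


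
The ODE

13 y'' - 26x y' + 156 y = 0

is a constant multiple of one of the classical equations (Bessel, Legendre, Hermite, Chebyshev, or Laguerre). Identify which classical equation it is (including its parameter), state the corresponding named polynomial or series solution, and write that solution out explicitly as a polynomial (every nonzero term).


All three coefficients share the factor 13; dividing through by 13 gives  y'' - 2x y' + 12 y = 0.
This matches the Hermite equation y'' - 2x y' + 2n y = 0 with 2n = 12, so n = 6; the polynomial solution is H_6(x).
With y = sum_k a_k x^k, matching x^k gives (k+2)(k+1) a_{k+2} = 2(k - n) a_k = 2(k - 6) a_k. The right side vanishes at k = 6, so the series with the parity of 6 terminates at degree 6.
Standard normalization: leading coefficient of H_n is 2^n, so a_6 = 2^6 = 64. Work downward with a_k = (k+1)(k+2) a_{k+2} / (2(k - n)):
  a_4 = (5)(6)(64) / (2(4 - 6)) = 1920/(-4) = -480
  a_2 = (3)(4)(-480) / (2(2 - 6)) = -5760/(-8) = 720
  a_0 = (1)(2)(720) / (2(0 - 6)) = 1440/(-12) = -120
Hence H_6(x) = 64 x^6 - 480 x^4 + 720 x^2 - 120.

H_6(x); series = 64 x^6 - 480 x^4 + 720 x^2 - 120


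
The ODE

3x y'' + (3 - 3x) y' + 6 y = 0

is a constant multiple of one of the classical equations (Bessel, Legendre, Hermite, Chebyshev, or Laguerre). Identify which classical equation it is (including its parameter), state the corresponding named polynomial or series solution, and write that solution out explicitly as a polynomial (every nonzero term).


All three coefficients share the factor 3; dividing through by 3 gives  x y'' + (1 - x) y' + 2 y = 0.
This matches the Laguerre equation x y'' + (1 - x) y' + n y = 0 with n = 2; the polynomial solution is L_2(x).
With y = sum_k a_k x^k, matching x^k gives (k+1)k a_{k+1} + (k+1) a_{k+1} - k a_k + n a_k = 0, i.e. (k+1)^2 a_{k+1} = (k - n) a_k = (k - 2) a_k. The right side vanishes at k = 2, so the series terminates at degree 2.
Standard normalization L_n(0) = 1 gives a_0 = 1. Work upward with a_{k+1} = (k - 2) a_k / (k+1)^2:
  a_1 = (0 - 2)(1) / 1^2 = -2/1 = -2
  a_2 = (1 - 2)(-2) / 2^2 = 2/4 = 1/2
Hence L_2(x) = x^2/2 - 2 x + 1.

L_2(x); series = x^2/2 - 2 x + 1


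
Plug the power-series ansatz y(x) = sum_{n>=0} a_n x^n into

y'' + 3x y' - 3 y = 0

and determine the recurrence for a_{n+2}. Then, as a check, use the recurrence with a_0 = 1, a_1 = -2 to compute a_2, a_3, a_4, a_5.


Substitute y = sum_n a_n x^n.
y''(x) has coefficient (n+2)(n+1) a_{n+2} at x^n;
3 x y'(x) has coefficient 3 n a_n at x^n (shift);
-3 y(x) has coefficient -3 a_n at x^n.
Matching x^n: (n+2)(n+1) a_{n+2} + (3n - 3) a_n = 0.
Thus a_{n+2} = (-3n + 3) / ((n+1)(n+2)) * a_n.

Check with a_0 = 1, a_1 = -2 (apply the recurrence for n = 0, 1, 2, 3): a_0 = 1, a_1 = -2, a_2 = 3/2, a_3 = 0, a_4 = -3/8, a_5 = 0.

a_(n+2) = (-3n + 3) / ((n+1)(n+2)) * a_n; check: a_0 = 1, a_1 = -2, a_2 = 3/2, a_3 = 0, a_4 = -3/8, a_5 = 0


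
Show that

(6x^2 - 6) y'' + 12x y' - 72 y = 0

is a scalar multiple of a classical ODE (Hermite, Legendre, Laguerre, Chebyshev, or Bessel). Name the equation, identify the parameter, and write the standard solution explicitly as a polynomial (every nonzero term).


All three coefficients share the factor -6; dividing through by -6 gives  (1 - x^2) y'' - 2x y' + 12 y = 0.
This matches the Legendre equation (1 - x^2) y'' - 2x y' + n(n+1) y = 0 (note the -2x y' term) with n(n+1) = 12, so n = 3; the polynomial solution is P_3(x).
With y = sum_k a_k x^k, matching x^k gives (k+2)(k+1) a_{k+2} = [k(k+1) - n(n+1)] a_k = (k - 3)(k + 4) a_k. The right side vanishes at k = 3, so the series with the parity of 3 terminates at degree 3.
Standard normalization (P_n(1) = 1): leading coefficient (2n)!/(2^n (n!)^2) = 720/(8*36) = 5/2, so a_3 = 5/2. Work downward with a_k = (k+1)(k+2) a_{k+2} / ((k - 3)(k + 4)):
  a_1 = (2)(3)(5/2) / ((1 - 3)(1 + 4)) = 15/(-10) = -3/2
Hence P_3(x) = 5 x^3/2 - 3 x/2.

P_3(x); series = 5 x^3/2 - 3 x/2


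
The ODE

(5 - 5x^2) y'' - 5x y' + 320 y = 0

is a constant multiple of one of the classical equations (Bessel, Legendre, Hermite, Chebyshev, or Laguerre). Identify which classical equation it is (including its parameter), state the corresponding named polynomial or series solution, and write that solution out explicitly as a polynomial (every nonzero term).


All three coefficients share the factor 5; dividing through by 5 gives  (1 - x^2) y'' - x y' + 64 y = 0.
This matches the Chebyshev equation (1 - x^2) y'' - x y' + n^2 y = 0 (note the -x y' term, not -2x y') with n^2 = 64, so n = 8; the polynomial solution is T_8(x).
With y = sum_k a_k x^k, matching x^k gives (k+2)(k+1) a_{k+2} = (k^2 - n^2) a_k = (k - 8)(k + 8) a_k. The right side vanishes at k = 8, so the series with the parity of 8 terminates at degree 8.
Standard normalization: leading coefficient of T_n is 2^(n-1), so a_8 = 2^7 = 128. Work downward with a_k = (k+1)(k+2) a_{k+2} / ((k - 8)(k + 8)):
  a_6 = (7)(8)(128) / ((6 - 8)(6 + 8)) = 7168/(-28) = -256
  a_4 = (5)(6)(-256) / ((4 - 8)(4 + 8)) = -7680/(-48) = 160
  a_2 = (3)(4)(160) / ((2 - 8)(2 + 8)) = 1920/(-60) = -32
  a_0 = (1)(2)(-32) / ((0 - 8)(0 + 8)) = -64/(-64) = 1
Hence T_8(x) = 128 x^8 - 256 x^6 + 160 x^4 - 32 x^2 + 1.

T_8(x); series = 128 x^8 - 256 x^6 + 160 x^4 - 32 x^2 + 1


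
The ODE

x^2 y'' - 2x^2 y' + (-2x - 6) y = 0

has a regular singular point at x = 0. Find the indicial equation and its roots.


Divide by x^2 to reach normal form y'' + P_1(x) y' + P_2(x) y = 0 with P_1(x) = -2 and P_2(x) = -2/x - 6/x^2.
x = 0 is a singular point because the y-coefficient -2/x - 6/x^2 has a pole at x = 0.
It is a regular singular point because x P_1(x) = p(x) = -2x and x^2 P_2(x) = q(x) = -2x - 6 are polynomials, hence analytic at x = 0.
p(0) = 0,  q(0) = -6.
Indicial equation: r(r-1) + p(0) r + q(0) = 0, i.e. r^2 + (p(0) - 1) r + q(0) = 0, i.e. r^2 - 1 r - 6 = 0.
Discriminant: (-1)^2 - 4(-6) = 25, so r = (1 ± 5)/2.
Solving: r_1 = 3, r_2 = -2.

indicial: r^2 - 1 r - 6 = 0; roots r_1 = 3, r_2 = -2


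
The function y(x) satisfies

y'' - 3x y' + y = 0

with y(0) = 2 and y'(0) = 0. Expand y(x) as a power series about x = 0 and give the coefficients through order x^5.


Ansatz: y(x) = sum_{n>=0} a_n x^n, so y'(x) = sum_{n>=1} n a_n x^(n-1) and y''(x) = sum_{n>=2} n(n-1) a_n x^(n-2).
Substitute into P(x) y'' + Q(x) y' + R(x) y = 0 with P(x) = 1, Q(x) = -3x, R(x) = 1, and match powers of x.
Initial conditions: a_0 = 2, a_1 = 0.
Setting the coefficient of each power of x to zero and solving order by order (substituting the coefficients already found):
  x^0: 2 a_2 + a_0 = 0  ->  2 a_2 = -a_0 = -2  ->  a_2 = -1
  x^1: 6 a_3 - 2 a_1 = 0  ->  6 a_3 = 2 a_1 = 0  ->  a_3 = 0
  x^2: 12 a_4 - 5 a_2 = 0  ->  12 a_4 = 5 a_2 = -5  ->  a_4 = -5/12
  x^3: 20 a_5 - 8 a_3 = 0  ->  20 a_5 = 8 a_3 = 0  ->  a_5 = 0
Truncated series: y(x) = 2 - x^2 - (5/12) x^4 + O(x^6).

a_0 = 2; a_1 = 0; a_2 = -1; a_3 = 0; a_4 = -5/12; a_5 = 0


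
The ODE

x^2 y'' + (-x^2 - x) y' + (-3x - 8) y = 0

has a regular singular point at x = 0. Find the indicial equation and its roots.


Divide by x^2 to reach normal form y'' + P_1(x) y' + P_2(x) y = 0 with P_1(x) = -1 - 1/x and P_2(x) = -3/x - 8/x^2.
x = 0 is a singular point because the y'-coefficient -1 - 1/x has a pole at x = 0 and the y-coefficient -3/x - 8/x^2 has a pole at x = 0.
It is a regular singular point because x P_1(x) = p(x) = -x - 1 and x^2 P_2(x) = q(x) = -3x - 8 are polynomials, hence analytic at x = 0.
p(0) = -1,  q(0) = -8.
Indicial equation: r(r-1) + p(0) r + q(0) = 0, i.e. r^2 + (p(0) - 1) r + q(0) = 0, i.e. r^2 - 2 r - 8 = 0.
Discriminant: (-2)^2 - 4(-8) = 36, so r = (2 ± 6)/2.
Solving: r_1 = 4, r_2 = -2.

indicial: r^2 - 2 r - 8 = 0; roots r_1 = 4, r_2 = -2


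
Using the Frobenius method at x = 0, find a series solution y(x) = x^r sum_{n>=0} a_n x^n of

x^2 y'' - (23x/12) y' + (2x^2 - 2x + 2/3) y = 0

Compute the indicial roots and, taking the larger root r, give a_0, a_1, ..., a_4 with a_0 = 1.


Write in Frobenius form y'' + (p(x)/x) y' + (q(x)/x^2) y = 0:
  p(x) = -23/12,  q(x) = 2x^2 - 2x + 2/3.
Indicial equation: r(r-1) + (-23/12) r + (2/3) = 0 -> roots r_1 = 8/3, r_2 = 1/4.
Take r = r_1 = 8/3. Let y(x) = x^r sum_{n>=0} a_n x^n with a_0 = 1.
Substitute y = x^r sum a_n x^n and match x^{r+n}. The recurrence is
  D(n) a_n - 2 a_{n-1} + 2 a_{n-2} = 0,  where D(n) = (r+n)(r+n-1) + (-23/12)(r+n) + (2/3).
  a_n = [2 a_{n-1} - 2 a_{n-2}] / D(n).
Since the indicial polynomial factors as (r - r_1)(r - r_2), D(n) = (r_1 + n - r_1)(r_1 + n - r_2) = n(n + 29/12).
Evaluating step by step (a_0 = 1):
  n = 1: D(1) = 1(1 + 29/12) = 41/12; numerator = 2(1) = 2; a_1 = (2)/(41/12) = 24/41
  n = 2: D(2) = 2(2 + 29/12) = 53/6; numerator = 2(24/41) - 2(1) = -34/41; a_2 = (-34/41)/(53/6) = -204/2173
  n = 3: D(3) = 3(3 + 29/12) = 65/4; numerator = 2(-204/2173) - 2(24/41) = -72/53; a_3 = (-72/53)/(65/4) = -288/3445
  n = 4: D(4) = 4(4 + 29/12) = 77/3; numerator = 2(-288/3445) - 2(-204/2173) = 2904/141245; a_4 = (2904/141245)/(77/3) = 792/988715

r = 8/3; a_0 = 1; a_1 = 24/41; a_2 = -204/2173; a_3 = -288/3445; a_4 = 792/988715


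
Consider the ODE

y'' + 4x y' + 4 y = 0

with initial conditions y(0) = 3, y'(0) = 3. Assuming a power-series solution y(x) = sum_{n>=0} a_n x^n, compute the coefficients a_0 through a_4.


Ansatz: y(x) = sum_{n>=0} a_n x^n, so y'(x) = sum_{n>=1} n a_n x^(n-1) and y''(x) = sum_{n>=2} n(n-1) a_n x^(n-2).
Substitute into P(x) y'' + Q(x) y' + R(x) y = 0 with P(x) = 1, Q(x) = 4x, R(x) = 4, and match powers of x.
Initial conditions: a_0 = 3, a_1 = 3.
Setting the coefficient of each power of x to zero and solving order by order (substituting the coefficients already found):
  x^0: 2 a_2 + 4 a_0 = 0  ->  2 a_2 = -4 a_0 = -12  ->  a_2 = -6
  x^1: 6 a_3 + 8 a_1 = 0  ->  6 a_3 = -8 a_1 = -24  ->  a_3 = -4
  x^2: 12 a_4 + 12 a_2 = 0  ->  12 a_4 = -12 a_2 = 72  ->  a_4 = 6
Truncated series: y(x) = 3 + 3 x - 6 x^2 - 4 x^3 + 6 x^4 + O(x^5).

a_0 = 3; a_1 = 3; a_2 = -6; a_3 = -4; a_4 = 6


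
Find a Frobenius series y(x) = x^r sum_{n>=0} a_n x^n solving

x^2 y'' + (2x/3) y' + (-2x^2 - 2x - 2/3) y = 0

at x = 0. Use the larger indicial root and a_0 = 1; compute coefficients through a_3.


Write in Frobenius form y'' + (p(x)/x) y' + (q(x)/x^2) y = 0:
  p(x) = 2/3,  q(x) = -2x^2 - 2x - 2/3.
Indicial equation: r(r-1) + (2/3) r + (-2/3) = 0 -> roots r_1 = 1, r_2 = -2/3.
Take r = r_1 = 1. Let y(x) = x^r sum_{n>=0} a_n x^n with a_0 = 1.
Substitute y = x^r sum a_n x^n and match x^{r+n}. The recurrence is
  D(n) a_n - 2 a_{n-1} - 2 a_{n-2} = 0,  where D(n) = (r+n)(r+n-1) + (2/3)(r+n) + (-2/3).
  a_n = [2 a_{n-1} + 2 a_{n-2}] / D(n).
Since the indicial polynomial factors as (r - r_1)(r - r_2), D(n) = (r_1 + n - r_1)(r_1 + n - r_2) = n(n + 5/3).
Evaluating step by step (a_0 = 1):
  n = 1: D(1) = 1(1 + 5/3) = 8/3; numerator = 2(1) = 2; a_1 = (2)/(8/3) = 3/4
  n = 2: D(2) = 2(2 + 5/3) = 22/3; numerator = 2(3/4) + 2(1) = 7/2; a_2 = (7/2)/(22/3) = 21/44
  n = 3: D(3) = 3(3 + 5/3) = 14; numerator = 2(21/44) + 2(3/4) = 27/11; a_3 = (27/11)/(14) = 27/154

r = 1; a_0 = 1; a_1 = 3/4; a_2 = 21/44; a_3 = 27/154


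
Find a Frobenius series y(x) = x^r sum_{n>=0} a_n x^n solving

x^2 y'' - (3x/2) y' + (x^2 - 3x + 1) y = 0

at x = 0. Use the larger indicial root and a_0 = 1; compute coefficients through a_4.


Write in Frobenius form y'' + (p(x)/x) y' + (q(x)/x^2) y = 0:
  p(x) = -3/2,  q(x) = x^2 - 3x + 1.
Indicial equation: r(r-1) + (-3/2) r + (1) = 0 -> roots r_1 = 2, r_2 = 1/2.
Take r = r_1 = 2. Let y(x) = x^r sum_{n>=0} a_n x^n with a_0 = 1.
Substitute y = x^r sum a_n x^n and match x^{r+n}. The recurrence is
  D(n) a_n - 3 a_{n-1} + 1 a_{n-2} = 0,  where D(n) = (r+n)(r+n-1) + (-3/2)(r+n) + (1).
  a_n = [3 a_{n-1} - 1 a_{n-2}] / D(n).
Since the indicial polynomial factors as (r - r_1)(r - r_2), D(n) = (r_1 + n - r_1)(r_1 + n - r_2) = n(n + 3/2).
Evaluating step by step (a_0 = 1):
  n = 1: D(1) = 1(1 + 3/2) = 5/2; numerator = 3(1) = 3; a_1 = (3)/(5/2) = 6/5
  n = 2: D(2) = 2(2 + 3/2) = 7; numerator = 3(6/5) - 1(1) = 13/5; a_2 = (13/5)/(7) = 13/35
  n = 3: D(3) = 3(3 + 3/2) = 27/2; numerator = 3(13/35) - 1(6/5) = -3/35; a_3 = (-3/35)/(27/2) = -2/315
  n = 4: D(4) = 4(4 + 3/2) = 22; numerator = 3(-2/315) - 1(13/35) = -41/105; a_4 = (-41/105)/(22) = -41/2310

r = 2; a_0 = 1; a_1 = 6/5; a_2 = 13/35; a_3 = -2/315; a_4 = -41/2310


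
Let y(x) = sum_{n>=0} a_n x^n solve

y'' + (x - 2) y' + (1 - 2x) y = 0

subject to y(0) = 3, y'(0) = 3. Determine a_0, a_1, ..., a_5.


Ansatz: y(x) = sum_{n>=0} a_n x^n, so y'(x) = sum_{n>=1} n a_n x^(n-1) and y''(x) = sum_{n>=2} n(n-1) a_n x^(n-2).
Substitute into P(x) y'' + Q(x) y' + R(x) y = 0 with P(x) = 1, Q(x) = x - 2, R(x) = 1 - 2x, and match powers of x.
Initial conditions: a_0 = 3, a_1 = 3.
Setting the coefficient of each power of x to zero and solving order by order (substituting the coefficients already found):
  x^0: 2 a_2 - 2 a_1 + a_0 = 0  ->  2 a_2 = 2 a_1 - a_0 = 3  ->  a_2 = 3/2
  x^1: 6 a_3 - 4 a_2 + 2 a_1 - 2 a_0 = 0  ->  6 a_3 = 4 a_2 - 2 a_1 + 2 a_0 = 6  ->  a_3 = 1
  x^2: 12 a_4 - 6 a_3 + 3 a_2 - 2 a_1 = 0  ->  12 a_4 = 6 a_3 - 3 a_2 + 2 a_1 = 15/2  ->  a_4 = 5/8
  x^3: 20 a_5 - 8 a_4 + 4 a_3 - 2 a_2 = 0  ->  20 a_5 = 8 a_4 - 4 a_3 + 2 a_2 = 4  ->  a_5 = 1/5
Truncated series: y(x) = 3 + 3 x + (3/2) x^2 + x^3 + (5/8) x^4 + (1/5) x^5 + O(x^6).

a_0 = 3; a_1 = 3; a_2 = 3/2; a_3 = 1; a_4 = 5/8; a_5 = 1/5


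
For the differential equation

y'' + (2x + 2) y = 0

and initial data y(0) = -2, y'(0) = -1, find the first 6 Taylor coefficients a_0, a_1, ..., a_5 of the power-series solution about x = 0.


Ansatz: y(x) = sum_{n>=0} a_n x^n, so y'(x) = sum_{n>=1} n a_n x^(n-1) and y''(x) = sum_{n>=2} n(n-1) a_n x^(n-2).
Substitute into P(x) y'' + Q(x) y' + R(x) y = 0 with P(x) = 1, Q(x) = 0, R(x) = 2x + 2, and match powers of x.
Initial conditions: a_0 = -2, a_1 = -1.
Setting the coefficient of each power of x to zero and solving order by order (substituting the coefficients already found):
  x^0: 2 a_2 + 2 a_0 = 0  ->  2 a_2 = -2 a_0 = 4  ->  a_2 = 2
  x^1: 6 a_3 + 2 a_1 + 2 a_0 = 0  ->  6 a_3 = -2 a_1 - 2 a_0 = 6  ->  a_3 = 1
  x^2: 12 a_4 + 2 a_2 + 2 a_1 = 0  ->  12 a_4 = -2 a_2 - 2 a_1 = -2  ->  a_4 = -1/6
  x^3: 20 a_5 + 2 a_3 + 2 a_2 = 0  ->  20 a_5 = -2 a_3 - 2 a_2 = -6  ->  a_5 = -3/10
Truncated series: y(x) = -2 - x + 2 x^2 + x^3 - (1/6) x^4 - (3/10) x^5 + O(x^6).

a_0 = -2; a_1 = -1; a_2 = 2; a_3 = 1; a_4 = -1/6; a_5 = -3/10


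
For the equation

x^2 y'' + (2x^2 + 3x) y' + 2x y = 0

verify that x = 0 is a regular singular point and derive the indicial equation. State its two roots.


Divide by x^2 to reach normal form y'' + P_1(x) y' + P_2(x) y = 0 with P_1(x) = 2 + 3/x and P_2(x) = 2/x.
x = 0 is a singular point because the y'-coefficient 2 + 3/x has a pole at x = 0 and the y-coefficient 2/x has a pole at x = 0.
It is a regular singular point because x P_1(x) = p(x) = 2x + 3 and x^2 P_2(x) = q(x) = 2x are polynomials, hence analytic at x = 0.
p(0) = 3,  q(0) = 0.
Indicial equation: r(r-1) + p(0) r + q(0) = 0, i.e. r^2 + (p(0) - 1) r + q(0) = 0, i.e. r^2 + 2 r = 0.
Discriminant: (2)^2 - 4(0) = 4, so r = (-2 ± 2)/2.
Solving: r_1 = 0, r_2 = -2.

indicial: r^2 + 2 r = 0; roots r_1 = 0, r_2 = -2


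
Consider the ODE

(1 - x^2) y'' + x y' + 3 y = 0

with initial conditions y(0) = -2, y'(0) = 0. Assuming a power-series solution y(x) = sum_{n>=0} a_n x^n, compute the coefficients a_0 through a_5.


Ansatz: y(x) = sum_{n>=0} a_n x^n, so y'(x) = sum_{n>=1} n a_n x^(n-1) and y''(x) = sum_{n>=2} n(n-1) a_n x^(n-2).
Substitute into P(x) y'' + Q(x) y' + R(x) y = 0 with P(x) = 1 - x^2, Q(x) = x, R(x) = 3, and match powers of x.
Initial conditions: a_0 = -2, a_1 = 0.
Setting the coefficient of each power of x to zero and solving order by order (substituting the coefficients already found):
  x^0: 2 a_2 + 3 a_0 = 0  ->  2 a_2 = -3 a_0 = 6  ->  a_2 = 3
  x^1: 6 a_3 + 4 a_1 = 0  ->  6 a_3 = -4 a_1 = 0  ->  a_3 = 0
  x^2: 12 a_4 + 3 a_2 = 0  ->  12 a_4 = -3 a_2 = -9  ->  a_4 = -3/4
  x^3: 20 a_5 = 0  ->  a_5 = 0
Truncated series: y(x) = -2 + 3 x^2 - (3/4) x^4 + O(x^6).

a_0 = -2; a_1 = 0; a_2 = 3; a_3 = 0; a_4 = -3/4; a_5 = 0


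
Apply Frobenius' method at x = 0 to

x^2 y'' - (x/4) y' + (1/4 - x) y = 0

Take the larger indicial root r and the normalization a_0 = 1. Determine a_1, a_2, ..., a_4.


Write in Frobenius form y'' + (p(x)/x) y' + (q(x)/x^2) y = 0:
  p(x) = -1/4,  q(x) = 1/4 - x.
Indicial equation: r(r-1) + (-1/4) r + (1/4) = 0 -> roots r_1 = 1, r_2 = 1/4.
Take r = r_1 = 1. Let y(x) = x^r sum_{n>=0} a_n x^n with a_0 = 1.
Substitute y = x^r sum a_n x^n and match x^{r+n}. The recurrence is
  D(n) a_n - 1 a_{n-1} = 0,  where D(n) = (r+n)(r+n-1) + (-1/4)(r+n) + (1/4).
  a_n = 1 / D(n) * a_{n-1}.
Since the indicial polynomial factors as (r - r_1)(r - r_2), D(n) = (r_1 + n - r_1)(r_1 + n - r_2) = n(n + 3/4).
Evaluating step by step (a_0 = 1):
  n = 1: D(1) = 1(1 + 3/4) = 7/4; numerator = 1(1) = 1; a_1 = (1)/(7/4) = 4/7
  n = 2: D(2) = 2(2 + 3/4) = 11/2; numerator = 1(4/7) = 4/7; a_2 = (4/7)/(11/2) = 8/77
  n = 3: D(3) = 3(3 + 3/4) = 45/4; numerator = 1(8/77) = 8/77; a_3 = (8/77)/(45/4) = 32/3465
  n = 4: D(4) = 4(4 + 3/4) = 19; numerator = 1(32/3465) = 32/3465; a_4 = (32/3465)/(19) = 32/65835

r = 1; a_0 = 1; a_1 = 4/7; a_2 = 8/77; a_3 = 32/3465; a_4 = 32/65835


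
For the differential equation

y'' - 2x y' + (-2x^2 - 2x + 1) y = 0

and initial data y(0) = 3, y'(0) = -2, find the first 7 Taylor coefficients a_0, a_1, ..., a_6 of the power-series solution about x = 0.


Ansatz: y(x) = sum_{n>=0} a_n x^n, so y'(x) = sum_{n>=1} n a_n x^(n-1) and y''(x) = sum_{n>=2} n(n-1) a_n x^(n-2).
Substitute into P(x) y'' + Q(x) y' + R(x) y = 0 with P(x) = 1, Q(x) = -2x, R(x) = -2x^2 - 2x + 1, and match powers of x.
Initial conditions: a_0 = 3, a_1 = -2.
Setting the coefficient of each power of x to zero and solving order by order (substituting the coefficients already found):
  x^0: 2 a_2 + a_0 = 0  ->  2 a_2 = -a_0 = -3  ->  a_2 = -3/2
  x^1: 6 a_3 - a_1 - 2 a_0 = 0  ->  6 a_3 = a_1 + 2 a_0 = 4  ->  a_3 = 2/3
  x^2: 12 a_4 - 3 a_2 - 2 a_1 - 2 a_0 = 0  ->  12 a_4 = 3 a_2 + 2 a_1 + 2 a_0 = -5/2  ->  a_4 = -5/24
  x^3: 20 a_5 - 5 a_3 - 2 a_2 - 2 a_1 = 0  ->  20 a_5 = 5 a_3 + 2 a_2 + 2 a_1 = -11/3  ->  a_5 = -11/60
  x^4: 30 a_6 - 7 a_4 - 2 a_3 - 2 a_2 = 0  ->  30 a_6 = 7 a_4 + 2 a_3 + 2 a_2 = -25/8  ->  a_6 = -5/48
Truncated series: y(x) = 3 - 2 x - (3/2) x^2 + (2/3) x^3 - (5/24) x^4 - (11/60) x^5 - (5/48) x^6 + O(x^7).

a_0 = 3; a_1 = -2; a_2 = -3/2; a_3 = 2/3; a_4 = -5/24; a_5 = -11/60; a_6 = -5/48


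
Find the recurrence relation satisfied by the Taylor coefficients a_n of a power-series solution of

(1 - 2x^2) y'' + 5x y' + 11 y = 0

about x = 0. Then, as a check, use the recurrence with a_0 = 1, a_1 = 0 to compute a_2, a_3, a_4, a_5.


Substitute y = sum_n a_n x^n.
(1 - 2 x^2) y'' contributes (n+2)(n+1) a_{n+2} - 2 n(n-1) a_n at x^n.
5 x y'(x) contributes 5 n a_n at x^n.
11 y(x) contributes 11 a_n at x^n.
Matching x^n: (n+2)(n+1) a_{n+2} + (-2 n(n-1) + 5 n + 11) a_n = 0.
Thus a_{n+2} = (2 n(n-1) - 5 n - 11) / ((n+1)(n+2)) * a_n.

Check with a_0 = 1, a_1 = 0 (apply the recurrence for n = 0, 1, 2, 3): a_0 = 1, a_1 = 0, a_2 = -11/2, a_3 = 0, a_4 = 187/24, a_5 = 0.

a_(n+2) = (2 n(n-1) - 5 n - 11) / ((n+1)(n+2)) * a_n; check: a_0 = 1, a_1 = 0, a_2 = -11/2, a_3 = 0, a_4 = 187/24, a_5 = 0
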